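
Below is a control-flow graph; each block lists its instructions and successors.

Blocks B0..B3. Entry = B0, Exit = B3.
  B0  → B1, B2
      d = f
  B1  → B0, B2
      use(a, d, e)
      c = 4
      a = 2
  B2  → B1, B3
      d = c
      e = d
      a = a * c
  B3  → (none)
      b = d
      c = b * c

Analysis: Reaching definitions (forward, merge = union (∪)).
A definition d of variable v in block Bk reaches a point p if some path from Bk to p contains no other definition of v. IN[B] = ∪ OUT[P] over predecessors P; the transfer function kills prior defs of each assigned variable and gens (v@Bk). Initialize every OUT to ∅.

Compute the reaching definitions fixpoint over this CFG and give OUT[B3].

Answer: {a@B2, b@B3, c@B3, d@B2, e@B2}

Working:
Converged values:
  B0: | IN={a@B1, c@B1, d@B0, d@B2, e@B2} | OUT={a@B1, c@B1, d@B0, e@B2}
  B1: | IN={a@B1, a@B2, c@B1, d@B0, d@B2, e@B2} | OUT={a@B1, c@B1, d@B0, d@B2, e@B2}
  B2: | IN={a@B1, c@B1, d@B0, d@B2, e@B2} | OUT={a@B2, c@B1, d@B2, e@B2}
  B3: | IN={a@B2, c@B1, d@B2, e@B2} | OUT={a@B2, b@B3, c@B3, d@B2, e@B2}

Merge at B3: IN[B3] = OUT[B2] = {a@B2, c@B1, d@B2, e@B2}
Applying B3's transfer function to that IN value gives OUT[B3] (row B3 above).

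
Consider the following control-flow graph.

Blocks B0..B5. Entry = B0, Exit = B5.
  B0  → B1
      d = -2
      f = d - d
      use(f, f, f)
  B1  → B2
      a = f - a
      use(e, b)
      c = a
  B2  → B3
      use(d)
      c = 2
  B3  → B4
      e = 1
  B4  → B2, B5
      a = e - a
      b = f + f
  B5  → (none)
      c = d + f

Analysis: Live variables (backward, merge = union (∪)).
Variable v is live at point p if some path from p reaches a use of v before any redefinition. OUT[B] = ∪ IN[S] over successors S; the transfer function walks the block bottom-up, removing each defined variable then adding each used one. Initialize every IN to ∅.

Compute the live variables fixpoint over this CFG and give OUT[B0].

Converged values:
  B0:  IN={a, b, e}  OUT={a, b, d, e, f}
  B1:  IN={a, b, d, e, f}  OUT={a, d, f}
  B2:  IN={a, d, f}  OUT={a, d, f}
  B3:  IN={a, d, f}  OUT={a, d, e, f}
  B4:  IN={a, d, e, f}  OUT={a, d, f}
  B5:  IN={d, f}  OUT={}

Merge at B0: OUT[B0] = IN[B1] = {a, b, d, e, f}

Answer: {a, b, d, e, f}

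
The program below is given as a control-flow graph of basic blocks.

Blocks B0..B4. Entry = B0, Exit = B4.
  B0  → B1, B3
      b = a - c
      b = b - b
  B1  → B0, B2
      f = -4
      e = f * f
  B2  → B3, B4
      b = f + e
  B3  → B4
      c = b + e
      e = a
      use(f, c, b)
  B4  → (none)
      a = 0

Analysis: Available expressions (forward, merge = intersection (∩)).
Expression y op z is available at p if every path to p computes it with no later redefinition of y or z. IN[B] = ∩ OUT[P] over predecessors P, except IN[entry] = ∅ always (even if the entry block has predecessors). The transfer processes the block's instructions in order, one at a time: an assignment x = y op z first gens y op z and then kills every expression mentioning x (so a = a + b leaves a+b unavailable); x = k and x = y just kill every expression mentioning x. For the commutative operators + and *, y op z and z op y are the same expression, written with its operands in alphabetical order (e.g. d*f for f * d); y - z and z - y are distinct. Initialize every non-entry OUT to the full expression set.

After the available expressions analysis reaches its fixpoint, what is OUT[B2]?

Answer: {a-c, e+f, f*f}

Working:
Converged values:
  B0:  IN={}  OUT={a-c}
  B1:  IN={a-c}  OUT={a-c, f*f}
  B2:  IN={a-c, f*f}  OUT={a-c, e+f, f*f}
  B3:  IN={a-c}  OUT={}
  B4:  IN={}  OUT={}

Merge at B2: IN[B2] = OUT[B1] = {a-c, f*f}
Applying B2's transfer function to that IN value gives OUT[B2] (row B2 above).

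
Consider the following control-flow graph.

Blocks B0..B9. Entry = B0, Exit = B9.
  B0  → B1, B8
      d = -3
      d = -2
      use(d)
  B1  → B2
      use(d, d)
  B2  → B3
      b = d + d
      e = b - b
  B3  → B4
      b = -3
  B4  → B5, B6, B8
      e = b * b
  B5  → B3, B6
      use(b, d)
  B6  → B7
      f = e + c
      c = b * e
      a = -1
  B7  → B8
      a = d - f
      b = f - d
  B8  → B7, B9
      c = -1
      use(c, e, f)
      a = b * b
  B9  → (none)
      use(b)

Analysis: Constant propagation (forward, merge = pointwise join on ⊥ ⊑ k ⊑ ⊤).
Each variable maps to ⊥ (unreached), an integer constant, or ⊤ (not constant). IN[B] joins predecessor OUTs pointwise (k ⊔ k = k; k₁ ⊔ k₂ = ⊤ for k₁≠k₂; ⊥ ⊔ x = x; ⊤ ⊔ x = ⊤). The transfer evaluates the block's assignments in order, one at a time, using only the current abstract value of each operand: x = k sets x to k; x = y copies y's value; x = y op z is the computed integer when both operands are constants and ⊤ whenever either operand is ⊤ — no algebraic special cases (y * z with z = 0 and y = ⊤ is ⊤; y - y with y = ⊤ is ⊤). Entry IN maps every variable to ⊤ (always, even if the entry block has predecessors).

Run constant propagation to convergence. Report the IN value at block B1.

Answer: {a: ⊤, b: ⊤, c: ⊤, d: -2, e: ⊤, f: ⊤}

Trace:
Converged values:
  B0: | IN=(all ⊤) | OUT={d:-2; rest ⊤}
  B1: | IN={d:-2; rest ⊤} | OUT={d:-2; rest ⊤}
  B2: | IN={d:-2; rest ⊤} | OUT={b:-4, d:-2, e:0; rest ⊤}
  B3: | IN={d:-2; rest ⊤} | OUT={b:-3, d:-2; rest ⊤}
  B4: | IN={b:-3, d:-2; rest ⊤} | OUT={b:-3, d:-2, e:9; rest ⊤}
  B5: | IN={b:-3, d:-2, e:9; rest ⊤} | OUT={b:-3, d:-2, e:9; rest ⊤}
  B6: | IN={b:-3, d:-2, e:9; rest ⊤} | OUT={a:-1, b:-3, c:-27, d:-2, e:9; rest ⊤}
  B7: | IN={d:-2; rest ⊤} | OUT={d:-2; rest ⊤}
  B8: | IN={d:-2; rest ⊤} | OUT={c:-1, d:-2; rest ⊤}
  B9: | IN={c:-1, d:-2; rest ⊤} | OUT={c:-1, d:-2; rest ⊤}

Merge at B1: IN[B1] = OUT[B0] = {a: ⊤, b: ⊤, c: ⊤, d: -2, e: ⊤, f: ⊤}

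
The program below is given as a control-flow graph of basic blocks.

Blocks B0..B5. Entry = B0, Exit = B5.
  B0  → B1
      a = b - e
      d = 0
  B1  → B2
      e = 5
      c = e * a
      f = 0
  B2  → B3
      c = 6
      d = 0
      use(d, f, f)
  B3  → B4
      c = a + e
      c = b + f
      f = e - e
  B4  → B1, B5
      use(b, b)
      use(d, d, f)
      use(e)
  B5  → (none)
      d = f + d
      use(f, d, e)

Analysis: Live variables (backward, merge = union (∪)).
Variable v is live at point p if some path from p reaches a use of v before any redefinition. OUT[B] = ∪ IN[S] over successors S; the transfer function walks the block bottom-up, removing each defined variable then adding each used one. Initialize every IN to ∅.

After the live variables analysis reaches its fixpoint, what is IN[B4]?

Per-block solution:
  B0:   IN={b, e}   OUT={a, b}
  B1:   IN={a, b}   OUT={a, b, e, f}
  B2:   IN={a, b, e, f}   OUT={a, b, d, e, f}
  B3:   IN={a, b, d, e, f}   OUT={a, b, d, e, f}
  B4:   IN={a, b, d, e, f}   OUT={a, b, d, e, f}
  B5:   IN={d, e, f}   OUT={}

Merge at B4: OUT[B4] = IN[B1] ⊔ IN[B5] = {a, b, d, e, f}
Applying B4's transfer function to that OUT value gives IN[B4] (row B4 above).

Answer: {a, b, d, e, f}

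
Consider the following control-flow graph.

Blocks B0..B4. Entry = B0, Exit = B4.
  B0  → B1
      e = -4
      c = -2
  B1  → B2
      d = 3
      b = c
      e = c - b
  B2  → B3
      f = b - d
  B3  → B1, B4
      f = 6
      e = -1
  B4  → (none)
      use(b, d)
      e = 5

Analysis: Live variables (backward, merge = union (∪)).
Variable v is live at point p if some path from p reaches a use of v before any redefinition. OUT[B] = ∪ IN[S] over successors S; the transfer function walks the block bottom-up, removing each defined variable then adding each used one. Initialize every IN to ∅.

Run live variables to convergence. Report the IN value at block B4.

Per-block solution:
  B0:  IN={}  OUT={c}
  B1:  IN={c}  OUT={b, c, d}
  B2:  IN={b, c, d}  OUT={b, c, d}
  B3:  IN={b, c, d}  OUT={b, c, d}
  B4:  IN={b, d}  OUT={}

B4 is the boundary node: OUT[B4] = {}
Applying B4's transfer function to that OUT value gives IN[B4] (row B4 above).

Answer: {b, d}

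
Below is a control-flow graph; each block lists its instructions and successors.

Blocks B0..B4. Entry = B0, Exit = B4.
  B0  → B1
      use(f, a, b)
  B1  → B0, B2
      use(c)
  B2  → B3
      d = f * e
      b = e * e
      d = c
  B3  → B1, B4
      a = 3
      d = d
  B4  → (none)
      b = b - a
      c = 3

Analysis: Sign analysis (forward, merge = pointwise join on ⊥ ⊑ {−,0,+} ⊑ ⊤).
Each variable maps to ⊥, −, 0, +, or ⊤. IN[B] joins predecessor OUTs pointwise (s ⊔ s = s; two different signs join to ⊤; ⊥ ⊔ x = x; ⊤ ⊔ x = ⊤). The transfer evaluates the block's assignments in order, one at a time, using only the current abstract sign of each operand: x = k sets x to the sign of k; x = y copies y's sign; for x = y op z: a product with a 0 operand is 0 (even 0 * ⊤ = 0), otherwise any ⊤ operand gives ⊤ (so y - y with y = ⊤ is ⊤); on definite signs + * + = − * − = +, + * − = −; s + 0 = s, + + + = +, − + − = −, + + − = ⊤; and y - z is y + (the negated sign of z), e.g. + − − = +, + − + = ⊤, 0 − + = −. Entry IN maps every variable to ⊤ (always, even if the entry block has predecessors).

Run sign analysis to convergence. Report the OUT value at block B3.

Per-block solution:
  B0: | IN=(all ⊤) | OUT=(all ⊤)
  B1: | IN=(all ⊤) | OUT=(all ⊤)
  B2: | IN=(all ⊤) | OUT=(all ⊤)
  B3: | IN=(all ⊤) | OUT={a:+; rest ⊤}
  B4: | IN={a:+; rest ⊤} | OUT={a:+, c:+; rest ⊤}

Merge at B3: IN[B3] = OUT[B2] = {a: ⊤, b: ⊤, c: ⊤, d: ⊤, e: ⊤, f: ⊤}
Applying B3's transfer function to that IN value gives OUT[B3] (row B3 above).

Answer: {a: +, b: ⊤, c: ⊤, d: ⊤, e: ⊤, f: ⊤}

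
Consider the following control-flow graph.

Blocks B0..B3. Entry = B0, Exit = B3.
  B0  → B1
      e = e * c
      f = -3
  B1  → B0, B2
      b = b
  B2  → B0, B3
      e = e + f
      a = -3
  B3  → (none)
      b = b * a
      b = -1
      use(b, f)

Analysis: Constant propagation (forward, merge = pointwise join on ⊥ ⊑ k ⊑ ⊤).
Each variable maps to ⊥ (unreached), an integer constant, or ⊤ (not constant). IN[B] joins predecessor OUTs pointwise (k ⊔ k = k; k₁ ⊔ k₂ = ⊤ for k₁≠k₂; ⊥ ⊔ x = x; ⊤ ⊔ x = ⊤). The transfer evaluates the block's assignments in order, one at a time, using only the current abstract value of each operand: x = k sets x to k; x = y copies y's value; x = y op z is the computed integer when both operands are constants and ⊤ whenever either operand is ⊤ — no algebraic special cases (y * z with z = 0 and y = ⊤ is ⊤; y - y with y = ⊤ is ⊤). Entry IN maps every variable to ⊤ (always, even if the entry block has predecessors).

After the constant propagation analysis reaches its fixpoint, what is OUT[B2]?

Answer: {a: -3, b: ⊤, c: ⊤, d: ⊤, e: ⊤, f: -3}

Derivation:
Per-block solution:
  B0:   IN=(all ⊤)   OUT={f:-3; rest ⊤}
  B1:   IN={f:-3; rest ⊤}   OUT={f:-3; rest ⊤}
  B2:   IN={f:-3; rest ⊤}   OUT={a:-3, f:-3; rest ⊤}
  B3:   IN={a:-3, f:-3; rest ⊤}   OUT={a:-3, b:-1, f:-3; rest ⊤}

Merge at B2: IN[B2] = OUT[B1] = {a: ⊤, b: ⊤, c: ⊤, d: ⊤, e: ⊤, f: -3}
Applying B2's transfer function to that IN value gives OUT[B2] (row B2 above).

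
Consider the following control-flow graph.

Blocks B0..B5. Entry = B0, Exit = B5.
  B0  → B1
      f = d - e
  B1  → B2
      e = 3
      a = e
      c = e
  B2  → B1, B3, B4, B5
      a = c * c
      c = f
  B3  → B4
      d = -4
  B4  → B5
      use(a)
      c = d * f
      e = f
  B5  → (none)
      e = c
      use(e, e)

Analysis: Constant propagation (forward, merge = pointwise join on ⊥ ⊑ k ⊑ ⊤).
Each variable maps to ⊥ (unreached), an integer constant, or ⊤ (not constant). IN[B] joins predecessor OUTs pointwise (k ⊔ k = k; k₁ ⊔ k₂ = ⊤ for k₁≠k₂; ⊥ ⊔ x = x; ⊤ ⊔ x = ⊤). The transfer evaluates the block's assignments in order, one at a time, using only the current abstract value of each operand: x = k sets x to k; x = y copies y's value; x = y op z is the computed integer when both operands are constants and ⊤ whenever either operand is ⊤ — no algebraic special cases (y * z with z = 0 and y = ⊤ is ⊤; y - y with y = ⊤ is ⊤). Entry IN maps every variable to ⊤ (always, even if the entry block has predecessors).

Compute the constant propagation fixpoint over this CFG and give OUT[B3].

Answer: {a: 9, b: ⊤, c: ⊤, d: -4, e: 3, f: ⊤}

Trace:
Fixpoint table:
  B0: | IN=(all ⊤) | OUT=(all ⊤)
  B1: | IN=(all ⊤) | OUT={a:3, c:3, e:3; rest ⊤}
  B2: | IN={a:3, c:3, e:3; rest ⊤} | OUT={a:9, e:3; rest ⊤}
  B3: | IN={a:9, e:3; rest ⊤} | OUT={a:9, d:-4, e:3; rest ⊤}
  B4: | IN={a:9, e:3; rest ⊤} | OUT={a:9; rest ⊤}
  B5: | IN={a:9; rest ⊤} | OUT={a:9; rest ⊤}

Merge at B3: IN[B3] = OUT[B2] = {a: 9, b: ⊤, c: ⊤, d: ⊤, e: 3, f: ⊤}
Applying B3's transfer function to that IN value gives OUT[B3] (row B3 above).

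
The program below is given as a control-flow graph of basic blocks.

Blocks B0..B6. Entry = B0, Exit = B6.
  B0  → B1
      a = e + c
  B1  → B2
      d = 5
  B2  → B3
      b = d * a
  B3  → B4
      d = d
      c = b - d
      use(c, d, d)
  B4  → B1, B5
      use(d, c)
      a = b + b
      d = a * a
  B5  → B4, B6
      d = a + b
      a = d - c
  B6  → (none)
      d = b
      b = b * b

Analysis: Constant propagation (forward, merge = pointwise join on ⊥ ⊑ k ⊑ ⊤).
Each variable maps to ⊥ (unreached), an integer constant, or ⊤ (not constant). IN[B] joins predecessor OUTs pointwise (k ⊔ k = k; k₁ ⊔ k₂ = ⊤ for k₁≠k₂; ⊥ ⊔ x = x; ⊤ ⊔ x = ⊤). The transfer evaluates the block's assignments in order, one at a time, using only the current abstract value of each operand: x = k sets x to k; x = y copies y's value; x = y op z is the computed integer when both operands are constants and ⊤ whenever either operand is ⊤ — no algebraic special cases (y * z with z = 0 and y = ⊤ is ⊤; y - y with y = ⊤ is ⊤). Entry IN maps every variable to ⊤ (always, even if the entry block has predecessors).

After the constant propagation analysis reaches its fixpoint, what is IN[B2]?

Per-block solution:
  B0:  IN=(all ⊤)  OUT=(all ⊤)
  B1:  IN=(all ⊤)  OUT={d:5; rest ⊤}
  B2:  IN={d:5; rest ⊤}  OUT={d:5; rest ⊤}
  B3:  IN={d:5; rest ⊤}  OUT={d:5; rest ⊤}
  B4:  IN=(all ⊤)  OUT=(all ⊤)
  B5:  IN=(all ⊤)  OUT=(all ⊤)
  B6:  IN=(all ⊤)  OUT=(all ⊤)

Merge at B2: IN[B2] = OUT[B1] = {a: ⊤, b: ⊤, c: ⊤, d: 5, e: ⊤, f: ⊤}

Answer: {a: ⊤, b: ⊤, c: ⊤, d: 5, e: ⊤, f: ⊤}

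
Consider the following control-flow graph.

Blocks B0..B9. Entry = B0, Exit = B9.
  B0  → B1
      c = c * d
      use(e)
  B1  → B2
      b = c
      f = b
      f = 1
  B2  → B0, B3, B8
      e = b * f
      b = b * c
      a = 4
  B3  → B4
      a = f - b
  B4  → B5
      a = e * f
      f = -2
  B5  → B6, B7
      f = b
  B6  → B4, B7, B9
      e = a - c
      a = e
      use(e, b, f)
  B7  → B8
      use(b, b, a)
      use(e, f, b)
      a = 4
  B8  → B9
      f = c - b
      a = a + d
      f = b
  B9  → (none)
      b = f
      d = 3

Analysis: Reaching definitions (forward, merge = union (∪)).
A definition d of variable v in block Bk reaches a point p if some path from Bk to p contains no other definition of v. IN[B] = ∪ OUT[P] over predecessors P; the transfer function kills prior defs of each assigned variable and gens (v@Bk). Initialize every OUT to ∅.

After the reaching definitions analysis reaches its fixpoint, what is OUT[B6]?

Answer: {a@B6, b@B2, c@B0, e@B6, f@B5}

Working:
Per-block solution:
  B0: | IN={a@B2, b@B2, c@B0, e@B2, f@B1} | OUT={a@B2, b@B2, c@B0, e@B2, f@B1}
  B1: | IN={a@B2, b@B2, c@B0, e@B2, f@B1} | OUT={a@B2, b@B1, c@B0, e@B2, f@B1}
  B2: | IN={a@B2, b@B1, c@B0, e@B2, f@B1} | OUT={a@B2, b@B2, c@B0, e@B2, f@B1}
  B3: | IN={a@B2, b@B2, c@B0, e@B2, f@B1} | OUT={a@B3, b@B2, c@B0, e@B2, f@B1}
  B4: | IN={a@B3, a@B6, b@B2, c@B0, e@B2, e@B6, f@B1, f@B5} | OUT={a@B4, b@B2, c@B0, e@B2, e@B6, f@B4}
  B5: | IN={a@B4, b@B2, c@B0, e@B2, e@B6, f@B4} | OUT={a@B4, b@B2, c@B0, e@B2, e@B6, f@B5}
  B6: | IN={a@B4, b@B2, c@B0, e@B2, e@B6, f@B5} | OUT={a@B6, b@B2, c@B0, e@B6, f@B5}
  B7: | IN={a@B4, a@B6, b@B2, c@B0, e@B2, e@B6, f@B5} | OUT={a@B7, b@B2, c@B0, e@B2, e@B6, f@B5}
  B8: | IN={a@B2, a@B7, b@B2, c@B0, e@B2, e@B6, f@B1, f@B5} | OUT={a@B8, b@B2, c@B0, e@B2, e@B6, f@B8}
  B9: | IN={a@B6, a@B8, b@B2, c@B0, e@B2, e@B6, f@B5, f@B8} | OUT={a@B6, a@B8, b@B9, c@B0, d@B9, e@B2, e@B6, f@B5, f@B8}

Merge at B6: IN[B6] = OUT[B5] = {a@B4, b@B2, c@B0, e@B2, e@B6, f@B5}
Applying B6's transfer function to that IN value gives OUT[B6] (row B6 above).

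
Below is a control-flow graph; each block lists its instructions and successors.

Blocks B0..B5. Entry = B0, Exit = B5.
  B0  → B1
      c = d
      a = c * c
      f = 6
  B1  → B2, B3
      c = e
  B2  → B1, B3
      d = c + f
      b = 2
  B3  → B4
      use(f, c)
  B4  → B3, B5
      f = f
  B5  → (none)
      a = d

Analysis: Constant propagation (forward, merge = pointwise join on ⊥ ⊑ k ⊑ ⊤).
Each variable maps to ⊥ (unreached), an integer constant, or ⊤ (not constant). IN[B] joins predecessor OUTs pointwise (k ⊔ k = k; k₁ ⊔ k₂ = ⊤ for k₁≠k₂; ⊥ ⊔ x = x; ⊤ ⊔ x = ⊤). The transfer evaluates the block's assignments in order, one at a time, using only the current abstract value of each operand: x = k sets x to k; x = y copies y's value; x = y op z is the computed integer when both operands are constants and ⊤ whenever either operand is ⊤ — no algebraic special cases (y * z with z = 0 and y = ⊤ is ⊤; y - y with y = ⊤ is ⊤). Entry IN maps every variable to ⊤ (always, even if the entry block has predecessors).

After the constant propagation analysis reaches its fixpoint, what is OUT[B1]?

Answer: {a: ⊤, b: ⊤, c: ⊤, d: ⊤, e: ⊤, f: 6}

Working:
Per-block solution:
  B0: | IN=(all ⊤) | OUT={f:6; rest ⊤}
  B1: | IN={f:6; rest ⊤} | OUT={f:6; rest ⊤}
  B2: | IN={f:6; rest ⊤} | OUT={b:2, f:6; rest ⊤}
  B3: | IN={f:6; rest ⊤} | OUT={f:6; rest ⊤}
  B4: | IN={f:6; rest ⊤} | OUT={f:6; rest ⊤}
  B5: | IN={f:6; rest ⊤} | OUT={f:6; rest ⊤}

Merge at B1: IN[B1] = OUT[B0] ⊔ OUT[B2] = {a: ⊤, b: ⊤, c: ⊤, d: ⊤, e: ⊤, f: 6}
Applying B1's transfer function to that IN value gives OUT[B1] (row B1 above).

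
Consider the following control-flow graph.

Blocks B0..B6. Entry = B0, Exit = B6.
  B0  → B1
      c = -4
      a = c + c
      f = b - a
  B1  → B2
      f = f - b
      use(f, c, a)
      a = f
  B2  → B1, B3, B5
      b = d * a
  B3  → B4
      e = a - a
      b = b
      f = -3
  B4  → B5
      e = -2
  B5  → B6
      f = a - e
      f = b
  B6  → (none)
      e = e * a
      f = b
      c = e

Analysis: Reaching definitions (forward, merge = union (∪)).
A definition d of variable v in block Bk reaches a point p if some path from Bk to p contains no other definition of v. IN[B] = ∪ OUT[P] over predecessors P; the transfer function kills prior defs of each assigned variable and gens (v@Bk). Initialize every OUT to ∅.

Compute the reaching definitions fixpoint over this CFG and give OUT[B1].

Answer: {a@B1, b@B2, c@B0, f@B1}

Trace:
Fixpoint table:
  B0:   IN={}   OUT={a@B0, c@B0, f@B0}
  B1:   IN={a@B0, a@B1, b@B2, c@B0, f@B0, f@B1}   OUT={a@B1, b@B2, c@B0, f@B1}
  B2:   IN={a@B1, b@B2, c@B0, f@B1}   OUT={a@B1, b@B2, c@B0, f@B1}
  B3:   IN={a@B1, b@B2, c@B0, f@B1}   OUT={a@B1, b@B3, c@B0, e@B3, f@B3}
  B4:   IN={a@B1, b@B3, c@B0, e@B3, f@B3}   OUT={a@B1, b@B3, c@B0, e@B4, f@B3}
  B5:   IN={a@B1, b@B2, b@B3, c@B0, e@B4, f@B1, f@B3}   OUT={a@B1, b@B2, b@B3, c@B0, e@B4, f@B5}
  B6:   IN={a@B1, b@B2, b@B3, c@B0, e@B4, f@B5}   OUT={a@B1, b@B2, b@B3, c@B6, e@B6, f@B6}

Merge at B1: IN[B1] = OUT[B0] ⊔ OUT[B2] = {a@B0, a@B1, b@B2, c@B0, f@B0, f@B1}
Applying B1's transfer function to that IN value gives OUT[B1] (row B1 above).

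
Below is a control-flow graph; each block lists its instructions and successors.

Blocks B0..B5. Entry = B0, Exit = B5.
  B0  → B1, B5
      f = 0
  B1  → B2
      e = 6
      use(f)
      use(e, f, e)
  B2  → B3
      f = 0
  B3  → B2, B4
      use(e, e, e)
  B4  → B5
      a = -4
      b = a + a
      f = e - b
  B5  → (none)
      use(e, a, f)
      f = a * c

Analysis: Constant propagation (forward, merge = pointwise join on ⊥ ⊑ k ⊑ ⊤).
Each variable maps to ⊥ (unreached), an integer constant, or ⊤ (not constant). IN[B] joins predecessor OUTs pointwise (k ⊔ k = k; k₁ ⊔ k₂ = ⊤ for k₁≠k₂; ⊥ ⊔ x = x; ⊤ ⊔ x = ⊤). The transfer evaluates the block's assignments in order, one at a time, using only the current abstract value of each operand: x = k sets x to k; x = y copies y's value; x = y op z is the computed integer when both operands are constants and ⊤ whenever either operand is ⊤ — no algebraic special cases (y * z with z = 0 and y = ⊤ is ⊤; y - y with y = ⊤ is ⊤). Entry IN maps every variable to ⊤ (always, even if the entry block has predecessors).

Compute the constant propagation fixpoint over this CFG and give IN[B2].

Answer: {a: ⊤, b: ⊤, c: ⊤, d: ⊤, e: 6, f: 0}

Derivation:
Converged values:
  B0: | IN=(all ⊤) | OUT={f:0; rest ⊤}
  B1: | IN={f:0; rest ⊤} | OUT={e:6, f:0; rest ⊤}
  B2: | IN={e:6, f:0; rest ⊤} | OUT={e:6, f:0; rest ⊤}
  B3: | IN={e:6, f:0; rest ⊤} | OUT={e:6, f:0; rest ⊤}
  B4: | IN={e:6, f:0; rest ⊤} | OUT={a:-4, b:-8, e:6, f:14; rest ⊤}
  B5: | IN=(all ⊤) | OUT=(all ⊤)

Merge at B2: IN[B2] = OUT[B1] ⊔ OUT[B3] = {a: ⊤, b: ⊤, c: ⊤, d: ⊤, e: 6, f: 0}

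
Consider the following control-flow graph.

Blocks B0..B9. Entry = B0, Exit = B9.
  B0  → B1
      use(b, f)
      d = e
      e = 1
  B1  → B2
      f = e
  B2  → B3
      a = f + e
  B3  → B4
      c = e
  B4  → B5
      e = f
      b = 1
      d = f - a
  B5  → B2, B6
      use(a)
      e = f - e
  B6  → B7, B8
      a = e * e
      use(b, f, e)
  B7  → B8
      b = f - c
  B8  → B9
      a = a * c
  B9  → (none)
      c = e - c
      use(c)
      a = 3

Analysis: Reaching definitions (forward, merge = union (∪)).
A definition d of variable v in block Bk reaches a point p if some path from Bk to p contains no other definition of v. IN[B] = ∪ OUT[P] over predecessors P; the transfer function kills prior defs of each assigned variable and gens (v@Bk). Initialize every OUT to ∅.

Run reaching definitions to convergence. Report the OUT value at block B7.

Fixpoint table:
  B0:   IN={}   OUT={d@B0, e@B0}
  B1:   IN={d@B0, e@B0}   OUT={d@B0, e@B0, f@B1}
  B2:   IN={a@B2, b@B4, c@B3, d@B0, d@B4, e@B0, e@B5, f@B1}   OUT={a@B2, b@B4, c@B3, d@B0, d@B4, e@B0, e@B5, f@B1}
  B3:   IN={a@B2, b@B4, c@B3, d@B0, d@B4, e@B0, e@B5, f@B1}   OUT={a@B2, b@B4, c@B3, d@B0, d@B4, e@B0, e@B5, f@B1}
  B4:   IN={a@B2, b@B4, c@B3, d@B0, d@B4, e@B0, e@B5, f@B1}   OUT={a@B2, b@B4, c@B3, d@B4, e@B4, f@B1}
  B5:   IN={a@B2, b@B4, c@B3, d@B4, e@B4, f@B1}   OUT={a@B2, b@B4, c@B3, d@B4, e@B5, f@B1}
  B6:   IN={a@B2, b@B4, c@B3, d@B4, e@B5, f@B1}   OUT={a@B6, b@B4, c@B3, d@B4, e@B5, f@B1}
  B7:   IN={a@B6, b@B4, c@B3, d@B4, e@B5, f@B1}   OUT={a@B6, b@B7, c@B3, d@B4, e@B5, f@B1}
  B8:   IN={a@B6, b@B4, b@B7, c@B3, d@B4, e@B5, f@B1}   OUT={a@B8, b@B4, b@B7, c@B3, d@B4, e@B5, f@B1}
  B9:   IN={a@B8, b@B4, b@B7, c@B3, d@B4, e@B5, f@B1}   OUT={a@B9, b@B4, b@B7, c@B9, d@B4, e@B5, f@B1}

Merge at B7: IN[B7] = OUT[B6] = {a@B6, b@B4, c@B3, d@B4, e@B5, f@B1}
Applying B7's transfer function to that IN value gives OUT[B7] (row B7 above).

Answer: {a@B6, b@B7, c@B3, d@B4, e@B5, f@B1}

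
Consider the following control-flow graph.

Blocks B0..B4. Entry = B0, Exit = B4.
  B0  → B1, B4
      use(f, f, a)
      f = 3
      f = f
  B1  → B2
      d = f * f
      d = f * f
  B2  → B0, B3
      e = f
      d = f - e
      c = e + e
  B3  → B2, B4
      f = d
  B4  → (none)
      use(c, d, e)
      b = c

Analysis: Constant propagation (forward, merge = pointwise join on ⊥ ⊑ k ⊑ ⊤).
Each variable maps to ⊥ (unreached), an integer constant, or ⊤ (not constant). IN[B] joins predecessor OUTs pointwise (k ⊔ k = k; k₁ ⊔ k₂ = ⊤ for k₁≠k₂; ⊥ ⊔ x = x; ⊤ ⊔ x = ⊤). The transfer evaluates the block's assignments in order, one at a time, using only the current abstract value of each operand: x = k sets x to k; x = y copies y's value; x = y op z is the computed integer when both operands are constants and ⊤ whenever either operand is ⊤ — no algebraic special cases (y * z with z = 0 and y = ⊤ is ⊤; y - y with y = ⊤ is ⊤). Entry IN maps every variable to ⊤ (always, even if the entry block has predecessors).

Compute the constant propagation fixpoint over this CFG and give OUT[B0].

Answer: {a: ⊤, b: ⊤, c: ⊤, d: ⊤, e: ⊤, f: 3}

Derivation:
Per-block solution:
  B0:  IN=(all ⊤)  OUT={f:3; rest ⊤}
  B1:  IN={f:3; rest ⊤}  OUT={d:9, f:3; rest ⊤}
  B2:  IN=(all ⊤)  OUT=(all ⊤)
  B3:  IN=(all ⊤)  OUT=(all ⊤)
  B4:  IN=(all ⊤)  OUT=(all ⊤)

Merge at B0 (entry node, so the boundary value (all ⊤) is joined with the incoming edge(s)): IN[B0] = (all ⊤) ⊔ OUT[B2] = {a: ⊤, b: ⊤, c: ⊤, d: ⊤, e: ⊤, f: ⊤}
Applying B0's transfer function to that IN value gives OUT[B0] (row B0 above).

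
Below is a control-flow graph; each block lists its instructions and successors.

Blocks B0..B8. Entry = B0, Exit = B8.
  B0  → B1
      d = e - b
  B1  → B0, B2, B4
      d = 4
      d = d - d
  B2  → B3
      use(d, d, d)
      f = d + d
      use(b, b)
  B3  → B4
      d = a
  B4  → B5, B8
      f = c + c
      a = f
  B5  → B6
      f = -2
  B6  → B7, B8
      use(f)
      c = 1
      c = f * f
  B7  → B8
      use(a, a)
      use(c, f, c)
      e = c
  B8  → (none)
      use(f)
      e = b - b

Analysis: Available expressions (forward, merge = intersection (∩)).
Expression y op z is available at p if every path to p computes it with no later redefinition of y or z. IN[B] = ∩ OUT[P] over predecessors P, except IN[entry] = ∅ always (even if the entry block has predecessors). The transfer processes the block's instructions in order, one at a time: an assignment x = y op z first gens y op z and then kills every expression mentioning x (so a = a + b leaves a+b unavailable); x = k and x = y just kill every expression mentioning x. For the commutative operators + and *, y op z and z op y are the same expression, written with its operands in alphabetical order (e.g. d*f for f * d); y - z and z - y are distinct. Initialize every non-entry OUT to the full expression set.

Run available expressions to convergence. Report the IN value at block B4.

Answer: {e-b}

Working:
Fixpoint table:
  B0: | IN={} | OUT={e-b}
  B1: | IN={e-b} | OUT={e-b}
  B2: | IN={e-b} | OUT={d+d, e-b}
  B3: | IN={d+d, e-b} | OUT={e-b}
  B4: | IN={e-b} | OUT={c+c, e-b}
  B5: | IN={c+c, e-b} | OUT={c+c, e-b}
  B6: | IN={c+c, e-b} | OUT={e-b, f*f}
  B7: | IN={e-b, f*f} | OUT={f*f}
  B8: | IN={} | OUT={b-b}

Merge at B4: IN[B4] = OUT[B1] ∩ OUT[B3] = {e-b}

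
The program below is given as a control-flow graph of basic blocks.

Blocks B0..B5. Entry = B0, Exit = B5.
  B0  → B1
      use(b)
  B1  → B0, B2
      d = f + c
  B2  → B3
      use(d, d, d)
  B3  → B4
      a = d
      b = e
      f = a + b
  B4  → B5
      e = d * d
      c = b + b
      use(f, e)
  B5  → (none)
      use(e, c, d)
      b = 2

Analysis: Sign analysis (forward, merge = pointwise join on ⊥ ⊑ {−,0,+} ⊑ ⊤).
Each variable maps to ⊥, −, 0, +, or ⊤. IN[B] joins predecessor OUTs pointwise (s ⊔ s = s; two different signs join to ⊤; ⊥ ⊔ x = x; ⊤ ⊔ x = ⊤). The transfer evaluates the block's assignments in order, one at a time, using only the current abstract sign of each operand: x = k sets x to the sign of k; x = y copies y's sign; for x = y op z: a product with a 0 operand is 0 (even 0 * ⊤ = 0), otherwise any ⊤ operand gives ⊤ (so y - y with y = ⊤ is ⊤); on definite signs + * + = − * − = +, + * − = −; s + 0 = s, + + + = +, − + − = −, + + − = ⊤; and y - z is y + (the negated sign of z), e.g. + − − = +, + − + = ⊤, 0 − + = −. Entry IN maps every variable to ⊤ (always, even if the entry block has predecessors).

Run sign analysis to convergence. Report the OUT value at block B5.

Converged values:
  B0:  IN=(all ⊤)  OUT=(all ⊤)
  B1:  IN=(all ⊤)  OUT=(all ⊤)
  B2:  IN=(all ⊤)  OUT=(all ⊤)
  B3:  IN=(all ⊤)  OUT=(all ⊤)
  B4:  IN=(all ⊤)  OUT=(all ⊤)
  B5:  IN=(all ⊤)  OUT={b:+; rest ⊤}

Merge at B5: IN[B5] = OUT[B4] = {a: ⊤, b: ⊤, c: ⊤, d: ⊤, e: ⊤, f: ⊤}
Applying B5's transfer function to that IN value gives OUT[B5] (row B5 above).

Answer: {a: ⊤, b: +, c: ⊤, d: ⊤, e: ⊤, f: ⊤}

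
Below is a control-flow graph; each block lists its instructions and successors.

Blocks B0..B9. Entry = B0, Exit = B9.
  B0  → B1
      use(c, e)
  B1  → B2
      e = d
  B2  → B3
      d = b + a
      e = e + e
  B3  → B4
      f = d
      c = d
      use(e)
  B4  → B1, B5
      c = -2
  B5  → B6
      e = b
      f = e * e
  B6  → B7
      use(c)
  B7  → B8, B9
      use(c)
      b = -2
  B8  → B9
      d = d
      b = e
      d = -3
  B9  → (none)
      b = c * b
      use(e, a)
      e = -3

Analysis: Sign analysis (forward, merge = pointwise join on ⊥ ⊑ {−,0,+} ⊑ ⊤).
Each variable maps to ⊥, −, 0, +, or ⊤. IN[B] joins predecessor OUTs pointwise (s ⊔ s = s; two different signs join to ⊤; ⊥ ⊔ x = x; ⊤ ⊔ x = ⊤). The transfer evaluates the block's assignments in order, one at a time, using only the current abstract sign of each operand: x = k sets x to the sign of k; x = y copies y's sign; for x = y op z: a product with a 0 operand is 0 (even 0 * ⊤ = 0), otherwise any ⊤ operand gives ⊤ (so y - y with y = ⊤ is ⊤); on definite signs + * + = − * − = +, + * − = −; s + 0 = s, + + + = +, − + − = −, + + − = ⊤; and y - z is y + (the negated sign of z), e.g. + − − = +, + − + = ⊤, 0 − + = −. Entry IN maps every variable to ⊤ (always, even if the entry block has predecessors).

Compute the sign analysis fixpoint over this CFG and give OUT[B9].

Fixpoint table:
  B0:  IN=(all ⊤)  OUT=(all ⊤)
  B1:  IN=(all ⊤)  OUT=(all ⊤)
  B2:  IN=(all ⊤)  OUT=(all ⊤)
  B3:  IN=(all ⊤)  OUT=(all ⊤)
  B4:  IN=(all ⊤)  OUT={c:-; rest ⊤}
  B5:  IN={c:-; rest ⊤}  OUT={c:-; rest ⊤}
  B6:  IN={c:-; rest ⊤}  OUT={c:-; rest ⊤}
  B7:  IN={c:-; rest ⊤}  OUT={b:-, c:-; rest ⊤}
  B8:  IN={b:-, c:-; rest ⊤}  OUT={c:-, d:-; rest ⊤}
  B9:  IN={c:-; rest ⊤}  OUT={c:-, e:-; rest ⊤}

Merge at B9: IN[B9] = OUT[B7] ⊔ OUT[B8] = {a: ⊤, b: ⊤, c: -, d: ⊤, e: ⊤, f: ⊤}
Applying B9's transfer function to that IN value gives OUT[B9] (row B9 above).

Answer: {a: ⊤, b: ⊤, c: -, d: ⊤, e: -, f: ⊤}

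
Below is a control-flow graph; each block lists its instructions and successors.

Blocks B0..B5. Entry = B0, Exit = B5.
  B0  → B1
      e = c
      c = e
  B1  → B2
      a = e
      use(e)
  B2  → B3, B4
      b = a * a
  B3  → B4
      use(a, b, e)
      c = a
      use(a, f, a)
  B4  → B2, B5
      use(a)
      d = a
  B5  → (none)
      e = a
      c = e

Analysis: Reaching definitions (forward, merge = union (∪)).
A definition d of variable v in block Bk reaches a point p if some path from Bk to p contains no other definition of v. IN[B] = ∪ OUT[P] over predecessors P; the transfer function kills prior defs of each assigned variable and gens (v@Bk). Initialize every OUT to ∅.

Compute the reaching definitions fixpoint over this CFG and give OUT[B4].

Answer: {a@B1, b@B2, c@B0, c@B3, d@B4, e@B0}

Trace:
Converged values:
  B0: | IN={} | OUT={c@B0, e@B0}
  B1: | IN={c@B0, e@B0} | OUT={a@B1, c@B0, e@B0}
  B2: | IN={a@B1, b@B2, c@B0, c@B3, d@B4, e@B0} | OUT={a@B1, b@B2, c@B0, c@B3, d@B4, e@B0}
  B3: | IN={a@B1, b@B2, c@B0, c@B3, d@B4, e@B0} | OUT={a@B1, b@B2, c@B3, d@B4, e@B0}
  B4: | IN={a@B1, b@B2, c@B0, c@B3, d@B4, e@B0} | OUT={a@B1, b@B2, c@B0, c@B3, d@B4, e@B0}
  B5: | IN={a@B1, b@B2, c@B0, c@B3, d@B4, e@B0} | OUT={a@B1, b@B2, c@B5, d@B4, e@B5}

Merge at B4: IN[B4] = OUT[B2] ⊔ OUT[B3] = {a@B1, b@B2, c@B0, c@B3, d@B4, e@B0}
Applying B4's transfer function to that IN value gives OUT[B4] (row B4 above).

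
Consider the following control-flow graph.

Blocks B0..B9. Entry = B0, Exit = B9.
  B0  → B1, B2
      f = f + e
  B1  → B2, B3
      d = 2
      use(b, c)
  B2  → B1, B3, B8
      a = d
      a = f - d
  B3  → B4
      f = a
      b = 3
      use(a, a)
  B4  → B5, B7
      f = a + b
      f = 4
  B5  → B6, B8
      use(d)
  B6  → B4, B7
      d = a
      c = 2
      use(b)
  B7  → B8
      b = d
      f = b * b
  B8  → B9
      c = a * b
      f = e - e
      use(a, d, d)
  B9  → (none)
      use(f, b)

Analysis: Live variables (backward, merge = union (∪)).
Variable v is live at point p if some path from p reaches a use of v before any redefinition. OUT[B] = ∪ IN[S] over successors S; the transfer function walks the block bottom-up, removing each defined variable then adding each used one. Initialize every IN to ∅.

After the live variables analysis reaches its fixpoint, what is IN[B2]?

Answer: {b, c, d, e, f}

Trace:
Per-block solution:
  B0:  IN={a, b, c, d, e, f}  OUT={a, b, c, d, e, f}
  B1:  IN={a, b, c, e, f}  OUT={a, b, c, d, e, f}
  B2:  IN={b, c, d, e, f}  OUT={a, b, c, d, e, f}
  B3:  IN={a, d, e}  OUT={a, b, d, e}
  B4:  IN={a, b, d, e}  OUT={a, b, d, e}
  B5:  IN={a, b, d, e}  OUT={a, b, d, e}
  B6:  IN={a, b, e}  OUT={a, b, d, e}
  B7:  IN={a, d, e}  OUT={a, b, d, e}
  B8:  IN={a, b, d, e}  OUT={b, f}
  B9:  IN={b, f}  OUT={}

Merge at B2: OUT[B2] = IN[B1] ⊔ IN[B3] ⊔ IN[B8] = {a, b, c, d, e, f}
Applying B2's transfer function to that OUT value gives IN[B2] (row B2 above).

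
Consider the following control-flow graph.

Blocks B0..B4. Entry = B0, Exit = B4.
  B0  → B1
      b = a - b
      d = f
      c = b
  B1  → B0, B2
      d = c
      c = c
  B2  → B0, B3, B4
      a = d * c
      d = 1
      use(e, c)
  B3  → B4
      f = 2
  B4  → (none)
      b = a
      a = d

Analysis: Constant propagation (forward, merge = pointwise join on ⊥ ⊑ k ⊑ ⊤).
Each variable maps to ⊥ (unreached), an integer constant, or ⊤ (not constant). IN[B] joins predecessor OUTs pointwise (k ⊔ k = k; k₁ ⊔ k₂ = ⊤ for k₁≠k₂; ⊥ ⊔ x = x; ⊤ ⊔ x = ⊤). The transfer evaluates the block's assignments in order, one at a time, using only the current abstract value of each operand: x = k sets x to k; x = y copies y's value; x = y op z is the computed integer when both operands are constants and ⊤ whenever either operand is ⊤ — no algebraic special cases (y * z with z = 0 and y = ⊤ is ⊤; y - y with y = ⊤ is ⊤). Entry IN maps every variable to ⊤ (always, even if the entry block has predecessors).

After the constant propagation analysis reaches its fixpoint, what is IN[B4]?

Answer: {a: ⊤, b: ⊤, c: ⊤, d: 1, e: ⊤, f: ⊤}

Working:
Per-block solution:
  B0:  IN=(all ⊤)  OUT=(all ⊤)
  B1:  IN=(all ⊤)  OUT=(all ⊤)
  B2:  IN=(all ⊤)  OUT={d:1; rest ⊤}
  B3:  IN={d:1; rest ⊤}  OUT={d:1, f:2; rest ⊤}
  B4:  IN={d:1; rest ⊤}  OUT={a:1, d:1; rest ⊤}

Merge at B4: IN[B4] = OUT[B2] ⊔ OUT[B3] = {a: ⊤, b: ⊤, c: ⊤, d: 1, e: ⊤, f: ⊤}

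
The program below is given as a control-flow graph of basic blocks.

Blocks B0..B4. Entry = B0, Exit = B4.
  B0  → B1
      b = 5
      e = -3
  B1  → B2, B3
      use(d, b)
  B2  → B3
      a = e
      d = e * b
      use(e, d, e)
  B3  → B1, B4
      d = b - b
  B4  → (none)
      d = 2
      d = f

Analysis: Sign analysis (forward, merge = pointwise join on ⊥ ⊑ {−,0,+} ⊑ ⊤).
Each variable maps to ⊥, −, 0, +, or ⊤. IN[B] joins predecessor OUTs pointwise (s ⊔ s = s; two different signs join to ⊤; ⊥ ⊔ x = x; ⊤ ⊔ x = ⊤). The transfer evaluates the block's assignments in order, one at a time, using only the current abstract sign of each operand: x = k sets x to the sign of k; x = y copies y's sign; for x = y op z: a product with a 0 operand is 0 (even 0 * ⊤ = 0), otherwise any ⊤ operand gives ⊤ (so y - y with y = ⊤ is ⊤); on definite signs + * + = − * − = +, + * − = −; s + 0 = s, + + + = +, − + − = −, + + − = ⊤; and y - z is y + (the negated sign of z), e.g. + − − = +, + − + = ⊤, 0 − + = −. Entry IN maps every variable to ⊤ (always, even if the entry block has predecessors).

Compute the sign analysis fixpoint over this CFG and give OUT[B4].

Answer: {a: ⊤, b: +, c: ⊤, d: ⊤, e: -, f: ⊤}

Derivation:
Fixpoint table:
  B0: | IN=(all ⊤) | OUT={b:+, e:-; rest ⊤}
  B1: | IN={b:+, e:-; rest ⊤} | OUT={b:+, e:-; rest ⊤}
  B2: | IN={b:+, e:-; rest ⊤} | OUT={a:-, b:+, d:-, e:-; rest ⊤}
  B3: | IN={b:+, e:-; rest ⊤} | OUT={b:+, e:-; rest ⊤}
  B4: | IN={b:+, e:-; rest ⊤} | OUT={b:+, e:-; rest ⊤}

Merge at B4: IN[B4] = OUT[B3] = {a: ⊤, b: +, c: ⊤, d: ⊤, e: -, f: ⊤}
Applying B4's transfer function to that IN value gives OUT[B4] (row B4 above).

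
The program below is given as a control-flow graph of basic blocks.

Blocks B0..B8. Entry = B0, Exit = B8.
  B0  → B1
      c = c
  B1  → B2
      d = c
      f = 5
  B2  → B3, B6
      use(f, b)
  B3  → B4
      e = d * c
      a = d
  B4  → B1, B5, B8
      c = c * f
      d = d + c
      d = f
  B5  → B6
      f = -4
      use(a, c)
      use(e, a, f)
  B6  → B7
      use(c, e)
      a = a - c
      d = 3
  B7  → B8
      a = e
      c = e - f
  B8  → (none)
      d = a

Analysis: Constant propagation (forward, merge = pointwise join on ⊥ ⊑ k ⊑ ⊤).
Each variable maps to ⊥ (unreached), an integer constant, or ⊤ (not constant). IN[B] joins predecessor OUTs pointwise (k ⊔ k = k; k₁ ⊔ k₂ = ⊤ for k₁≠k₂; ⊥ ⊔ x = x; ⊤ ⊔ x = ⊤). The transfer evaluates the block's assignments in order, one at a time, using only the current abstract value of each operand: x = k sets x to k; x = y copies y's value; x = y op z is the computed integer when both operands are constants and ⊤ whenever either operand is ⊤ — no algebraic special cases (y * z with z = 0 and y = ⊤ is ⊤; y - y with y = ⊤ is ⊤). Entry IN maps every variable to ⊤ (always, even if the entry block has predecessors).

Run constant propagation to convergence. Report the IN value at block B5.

Answer: {a: ⊤, b: ⊤, c: ⊤, d: 5, e: ⊤, f: 5}

Working:
Converged values:
  B0: | IN=(all ⊤) | OUT=(all ⊤)
  B1: | IN=(all ⊤) | OUT={f:5; rest ⊤}
  B2: | IN={f:5; rest ⊤} | OUT={f:5; rest ⊤}
  B3: | IN={f:5; rest ⊤} | OUT={f:5; rest ⊤}
  B4: | IN={f:5; rest ⊤} | OUT={d:5, f:5; rest ⊤}
  B5: | IN={d:5, f:5; rest ⊤} | OUT={d:5, f:-4; rest ⊤}
  B6: | IN=(all ⊤) | OUT={d:3; rest ⊤}
  B7: | IN={d:3; rest ⊤} | OUT={d:3; rest ⊤}
  B8: | IN=(all ⊤) | OUT=(all ⊤)

Merge at B5: IN[B5] = OUT[B4] = {a: ⊤, b: ⊤, c: ⊤, d: 5, e: ⊤, f: 5}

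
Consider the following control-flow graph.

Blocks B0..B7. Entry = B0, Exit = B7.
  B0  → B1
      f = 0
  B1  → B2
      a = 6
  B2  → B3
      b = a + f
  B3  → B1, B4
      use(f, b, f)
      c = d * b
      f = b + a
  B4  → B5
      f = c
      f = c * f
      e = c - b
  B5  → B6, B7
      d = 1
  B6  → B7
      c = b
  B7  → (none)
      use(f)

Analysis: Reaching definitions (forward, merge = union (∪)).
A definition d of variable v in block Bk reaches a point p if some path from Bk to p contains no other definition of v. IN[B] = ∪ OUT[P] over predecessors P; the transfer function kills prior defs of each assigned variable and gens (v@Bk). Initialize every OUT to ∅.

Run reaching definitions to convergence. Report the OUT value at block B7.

Answer: {a@B1, b@B2, c@B3, c@B6, d@B5, e@B4, f@B4}

Trace:
Fixpoint table:
  B0: | IN={} | OUT={f@B0}
  B1: | IN={a@B1, b@B2, c@B3, f@B0, f@B3} | OUT={a@B1, b@B2, c@B3, f@B0, f@B3}
  B2: | IN={a@B1, b@B2, c@B3, f@B0, f@B3} | OUT={a@B1, b@B2, c@B3, f@B0, f@B3}
  B3: | IN={a@B1, b@B2, c@B3, f@B0, f@B3} | OUT={a@B1, b@B2, c@B3, f@B3}
  B4: | IN={a@B1, b@B2, c@B3, f@B3} | OUT={a@B1, b@B2, c@B3, e@B4, f@B4}
  B5: | IN={a@B1, b@B2, c@B3, e@B4, f@B4} | OUT={a@B1, b@B2, c@B3, d@B5, e@B4, f@B4}
  B6: | IN={a@B1, b@B2, c@B3, d@B5, e@B4, f@B4} | OUT={a@B1, b@B2, c@B6, d@B5, e@B4, f@B4}
  B7: | IN={a@B1, b@B2, c@B3, c@B6, d@B5, e@B4, f@B4} | OUT={a@B1, b@B2, c@B3, c@B6, d@B5, e@B4, f@B4}

Merge at B7: IN[B7] = OUT[B5] ⊔ OUT[B6] = {a@B1, b@B2, c@B3, c@B6, d@B5, e@B4, f@B4}
Applying B7's transfer function to that IN value gives OUT[B7] (row B7 above).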